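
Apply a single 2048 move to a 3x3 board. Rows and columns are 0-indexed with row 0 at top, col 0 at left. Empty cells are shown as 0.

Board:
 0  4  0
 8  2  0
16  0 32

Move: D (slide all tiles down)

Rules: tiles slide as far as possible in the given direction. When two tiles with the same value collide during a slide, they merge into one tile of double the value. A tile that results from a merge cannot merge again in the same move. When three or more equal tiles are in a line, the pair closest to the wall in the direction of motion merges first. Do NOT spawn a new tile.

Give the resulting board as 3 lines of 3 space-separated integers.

Answer:  0  0  0
 8  4  0
16  2 32

Derivation:
Slide down:
col 0: [0, 8, 16] -> [0, 8, 16]
col 1: [4, 2, 0] -> [0, 4, 2]
col 2: [0, 0, 32] -> [0, 0, 32]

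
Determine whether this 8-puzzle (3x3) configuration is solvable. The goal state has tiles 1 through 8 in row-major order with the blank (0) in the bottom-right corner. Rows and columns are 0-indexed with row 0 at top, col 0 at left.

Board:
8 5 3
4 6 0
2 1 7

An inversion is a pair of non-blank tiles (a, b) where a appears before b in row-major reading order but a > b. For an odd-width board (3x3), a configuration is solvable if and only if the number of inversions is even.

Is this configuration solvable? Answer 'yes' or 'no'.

Inversions (pairs i<j in row-major order where tile[i] > tile[j] > 0): 18
18 is even, so the puzzle is solvable.

Answer: yes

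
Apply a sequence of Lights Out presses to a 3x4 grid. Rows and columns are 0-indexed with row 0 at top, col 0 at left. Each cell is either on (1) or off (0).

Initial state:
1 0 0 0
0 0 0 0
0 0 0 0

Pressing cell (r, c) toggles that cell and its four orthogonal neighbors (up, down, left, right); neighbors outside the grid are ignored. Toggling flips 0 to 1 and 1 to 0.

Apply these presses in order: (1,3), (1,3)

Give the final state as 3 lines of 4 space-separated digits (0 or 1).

Answer: 1 0 0 0
0 0 0 0
0 0 0 0

Derivation:
After press 1 at (1,3):
1 0 0 1
0 0 1 1
0 0 0 1

After press 2 at (1,3):
1 0 0 0
0 0 0 0
0 0 0 0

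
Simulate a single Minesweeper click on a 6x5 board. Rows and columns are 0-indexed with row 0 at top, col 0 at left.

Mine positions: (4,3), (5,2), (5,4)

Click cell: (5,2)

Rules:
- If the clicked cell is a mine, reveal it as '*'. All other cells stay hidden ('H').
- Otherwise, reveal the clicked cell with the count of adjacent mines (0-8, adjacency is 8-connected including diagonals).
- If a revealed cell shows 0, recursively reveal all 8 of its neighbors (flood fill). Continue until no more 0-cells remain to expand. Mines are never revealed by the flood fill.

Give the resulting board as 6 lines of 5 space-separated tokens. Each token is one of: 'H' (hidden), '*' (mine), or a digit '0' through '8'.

H H H H H
H H H H H
H H H H H
H H H H H
H H H H H
H H * H H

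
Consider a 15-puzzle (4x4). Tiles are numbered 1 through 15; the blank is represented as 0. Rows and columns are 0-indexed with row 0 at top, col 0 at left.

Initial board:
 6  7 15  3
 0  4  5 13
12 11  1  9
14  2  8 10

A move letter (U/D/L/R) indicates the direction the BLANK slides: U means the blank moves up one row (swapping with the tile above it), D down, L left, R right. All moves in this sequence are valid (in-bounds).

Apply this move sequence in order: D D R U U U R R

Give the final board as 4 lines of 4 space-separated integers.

After move 1 (D):
 6  7 15  3
12  4  5 13
 0 11  1  9
14  2  8 10

After move 2 (D):
 6  7 15  3
12  4  5 13
14 11  1  9
 0  2  8 10

After move 3 (R):
 6  7 15  3
12  4  5 13
14 11  1  9
 2  0  8 10

After move 4 (U):
 6  7 15  3
12  4  5 13
14  0  1  9
 2 11  8 10

After move 5 (U):
 6  7 15  3
12  0  5 13
14  4  1  9
 2 11  8 10

After move 6 (U):
 6  0 15  3
12  7  5 13
14  4  1  9
 2 11  8 10

After move 7 (R):
 6 15  0  3
12  7  5 13
14  4  1  9
 2 11  8 10

After move 8 (R):
 6 15  3  0
12  7  5 13
14  4  1  9
 2 11  8 10

Answer:  6 15  3  0
12  7  5 13
14  4  1  9
 2 11  8 10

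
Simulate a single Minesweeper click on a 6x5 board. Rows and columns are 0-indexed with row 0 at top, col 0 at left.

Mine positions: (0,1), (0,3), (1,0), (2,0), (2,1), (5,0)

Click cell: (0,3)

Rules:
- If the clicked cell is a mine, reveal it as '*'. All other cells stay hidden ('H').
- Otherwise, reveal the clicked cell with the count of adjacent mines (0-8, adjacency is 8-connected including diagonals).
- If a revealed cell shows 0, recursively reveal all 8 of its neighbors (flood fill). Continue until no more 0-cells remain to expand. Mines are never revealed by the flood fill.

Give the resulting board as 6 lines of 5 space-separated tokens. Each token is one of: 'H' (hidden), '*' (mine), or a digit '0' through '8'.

H H H * H
H H H H H
H H H H H
H H H H H
H H H H H
H H H H H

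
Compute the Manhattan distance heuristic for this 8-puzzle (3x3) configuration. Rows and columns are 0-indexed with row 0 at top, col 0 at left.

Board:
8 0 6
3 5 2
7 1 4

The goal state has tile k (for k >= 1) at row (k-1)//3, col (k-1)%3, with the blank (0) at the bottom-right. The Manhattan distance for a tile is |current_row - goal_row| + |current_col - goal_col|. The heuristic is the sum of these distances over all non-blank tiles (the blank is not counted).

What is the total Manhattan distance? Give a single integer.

Answer: 15

Derivation:
Tile 8: at (0,0), goal (2,1), distance |0-2|+|0-1| = 3
Tile 6: at (0,2), goal (1,2), distance |0-1|+|2-2| = 1
Tile 3: at (1,0), goal (0,2), distance |1-0|+|0-2| = 3
Tile 5: at (1,1), goal (1,1), distance |1-1|+|1-1| = 0
Tile 2: at (1,2), goal (0,1), distance |1-0|+|2-1| = 2
Tile 7: at (2,0), goal (2,0), distance |2-2|+|0-0| = 0
Tile 1: at (2,1), goal (0,0), distance |2-0|+|1-0| = 3
Tile 4: at (2,2), goal (1,0), distance |2-1|+|2-0| = 3
Sum: 3 + 1 + 3 + 0 + 2 + 0 + 3 + 3 = 15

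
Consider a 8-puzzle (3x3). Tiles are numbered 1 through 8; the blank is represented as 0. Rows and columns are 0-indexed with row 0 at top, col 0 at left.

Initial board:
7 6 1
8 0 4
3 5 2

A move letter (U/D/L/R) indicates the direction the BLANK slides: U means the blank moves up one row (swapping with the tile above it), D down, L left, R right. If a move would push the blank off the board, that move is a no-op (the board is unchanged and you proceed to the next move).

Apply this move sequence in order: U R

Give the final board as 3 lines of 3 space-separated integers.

After move 1 (U):
7 0 1
8 6 4
3 5 2

After move 2 (R):
7 1 0
8 6 4
3 5 2

Answer: 7 1 0
8 6 4
3 5 2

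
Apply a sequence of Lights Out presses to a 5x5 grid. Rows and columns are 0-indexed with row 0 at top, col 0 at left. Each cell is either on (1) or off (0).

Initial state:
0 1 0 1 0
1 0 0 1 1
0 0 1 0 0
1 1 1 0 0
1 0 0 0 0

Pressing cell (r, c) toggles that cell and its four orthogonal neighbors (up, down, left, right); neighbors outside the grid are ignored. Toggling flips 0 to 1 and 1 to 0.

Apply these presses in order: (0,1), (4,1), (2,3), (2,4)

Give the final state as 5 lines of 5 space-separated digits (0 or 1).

Answer: 1 0 1 1 0
1 1 0 0 0
0 0 0 0 0
1 0 1 1 1
0 1 1 0 0

Derivation:
After press 1 at (0,1):
1 0 1 1 0
1 1 0 1 1
0 0 1 0 0
1 1 1 0 0
1 0 0 0 0

After press 2 at (4,1):
1 0 1 1 0
1 1 0 1 1
0 0 1 0 0
1 0 1 0 0
0 1 1 0 0

After press 3 at (2,3):
1 0 1 1 0
1 1 0 0 1
0 0 0 1 1
1 0 1 1 0
0 1 1 0 0

After press 4 at (2,4):
1 0 1 1 0
1 1 0 0 0
0 0 0 0 0
1 0 1 1 1
0 1 1 0 0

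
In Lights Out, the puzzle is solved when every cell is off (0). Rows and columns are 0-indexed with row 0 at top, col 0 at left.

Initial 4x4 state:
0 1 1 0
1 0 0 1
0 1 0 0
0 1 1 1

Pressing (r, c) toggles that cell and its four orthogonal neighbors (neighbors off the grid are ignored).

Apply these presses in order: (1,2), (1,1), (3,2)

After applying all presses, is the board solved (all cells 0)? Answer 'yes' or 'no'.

After press 1 at (1,2):
0 1 0 0
1 1 1 0
0 1 1 0
0 1 1 1

After press 2 at (1,1):
0 0 0 0
0 0 0 0
0 0 1 0
0 1 1 1

After press 3 at (3,2):
0 0 0 0
0 0 0 0
0 0 0 0
0 0 0 0

Lights still on: 0

Answer: yes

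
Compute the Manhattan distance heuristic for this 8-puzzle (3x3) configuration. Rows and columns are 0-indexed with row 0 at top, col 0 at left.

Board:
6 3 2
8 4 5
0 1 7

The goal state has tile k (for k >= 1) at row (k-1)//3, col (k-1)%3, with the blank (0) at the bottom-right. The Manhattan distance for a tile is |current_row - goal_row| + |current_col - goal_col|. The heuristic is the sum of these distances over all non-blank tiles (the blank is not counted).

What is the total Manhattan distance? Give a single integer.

Answer: 14

Derivation:
Tile 6: (0,0)->(1,2) = 3
Tile 3: (0,1)->(0,2) = 1
Tile 2: (0,2)->(0,1) = 1
Tile 8: (1,0)->(2,1) = 2
Tile 4: (1,1)->(1,0) = 1
Tile 5: (1,2)->(1,1) = 1
Tile 1: (2,1)->(0,0) = 3
Tile 7: (2,2)->(2,0) = 2
Sum: 3 + 1 + 1 + 2 + 1 + 1 + 3 + 2 = 14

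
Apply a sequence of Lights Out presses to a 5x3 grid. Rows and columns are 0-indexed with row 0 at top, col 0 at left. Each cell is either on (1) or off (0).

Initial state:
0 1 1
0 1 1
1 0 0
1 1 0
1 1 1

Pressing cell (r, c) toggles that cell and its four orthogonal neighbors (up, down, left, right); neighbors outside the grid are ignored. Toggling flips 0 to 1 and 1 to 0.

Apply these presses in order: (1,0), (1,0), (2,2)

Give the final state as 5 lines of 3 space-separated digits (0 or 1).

After press 1 at (1,0):
1 1 1
1 0 1
0 0 0
1 1 0
1 1 1

After press 2 at (1,0):
0 1 1
0 1 1
1 0 0
1 1 0
1 1 1

After press 3 at (2,2):
0 1 1
0 1 0
1 1 1
1 1 1
1 1 1

Answer: 0 1 1
0 1 0
1 1 1
1 1 1
1 1 1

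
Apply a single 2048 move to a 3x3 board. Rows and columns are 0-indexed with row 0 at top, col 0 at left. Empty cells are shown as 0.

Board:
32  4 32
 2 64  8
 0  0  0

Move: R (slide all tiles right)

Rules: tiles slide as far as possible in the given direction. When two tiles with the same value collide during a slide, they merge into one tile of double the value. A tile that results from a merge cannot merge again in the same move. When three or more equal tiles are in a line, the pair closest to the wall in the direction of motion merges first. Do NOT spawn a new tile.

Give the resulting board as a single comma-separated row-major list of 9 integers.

Slide right:
row 0: [32, 4, 32] -> [32, 4, 32]
row 1: [2, 64, 8] -> [2, 64, 8]
row 2: [0, 0, 0] -> [0, 0, 0]

Answer: 32, 4, 32, 2, 64, 8, 0, 0, 0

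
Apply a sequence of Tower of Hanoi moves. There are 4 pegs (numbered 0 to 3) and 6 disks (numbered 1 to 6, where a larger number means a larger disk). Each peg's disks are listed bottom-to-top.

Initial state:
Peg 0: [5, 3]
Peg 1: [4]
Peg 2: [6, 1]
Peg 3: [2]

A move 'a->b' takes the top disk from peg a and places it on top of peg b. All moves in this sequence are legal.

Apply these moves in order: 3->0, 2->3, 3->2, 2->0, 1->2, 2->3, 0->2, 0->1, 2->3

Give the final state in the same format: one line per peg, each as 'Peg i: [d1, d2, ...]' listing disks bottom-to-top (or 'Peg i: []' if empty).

Answer: Peg 0: [5, 3]
Peg 1: [2]
Peg 2: [6]
Peg 3: [4, 1]

Derivation:
After move 1 (3->0):
Peg 0: [5, 3, 2]
Peg 1: [4]
Peg 2: [6, 1]
Peg 3: []

After move 2 (2->3):
Peg 0: [5, 3, 2]
Peg 1: [4]
Peg 2: [6]
Peg 3: [1]

After move 3 (3->2):
Peg 0: [5, 3, 2]
Peg 1: [4]
Peg 2: [6, 1]
Peg 3: []

After move 4 (2->0):
Peg 0: [5, 3, 2, 1]
Peg 1: [4]
Peg 2: [6]
Peg 3: []

After move 5 (1->2):
Peg 0: [5, 3, 2, 1]
Peg 1: []
Peg 2: [6, 4]
Peg 3: []

After move 6 (2->3):
Peg 0: [5, 3, 2, 1]
Peg 1: []
Peg 2: [6]
Peg 3: [4]

After move 7 (0->2):
Peg 0: [5, 3, 2]
Peg 1: []
Peg 2: [6, 1]
Peg 3: [4]

After move 8 (0->1):
Peg 0: [5, 3]
Peg 1: [2]
Peg 2: [6, 1]
Peg 3: [4]

After move 9 (2->3):
Peg 0: [5, 3]
Peg 1: [2]
Peg 2: [6]
Peg 3: [4, 1]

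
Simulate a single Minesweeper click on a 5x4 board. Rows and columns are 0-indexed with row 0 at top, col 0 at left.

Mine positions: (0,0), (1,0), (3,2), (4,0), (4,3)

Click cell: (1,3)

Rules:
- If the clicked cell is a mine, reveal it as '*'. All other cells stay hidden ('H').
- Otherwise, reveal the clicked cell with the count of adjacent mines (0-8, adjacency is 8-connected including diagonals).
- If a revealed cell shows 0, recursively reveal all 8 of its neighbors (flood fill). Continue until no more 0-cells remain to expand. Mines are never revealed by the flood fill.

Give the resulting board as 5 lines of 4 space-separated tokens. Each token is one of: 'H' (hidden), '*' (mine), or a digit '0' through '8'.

H 2 0 0
H 2 0 0
H 2 1 1
H H H H
H H H H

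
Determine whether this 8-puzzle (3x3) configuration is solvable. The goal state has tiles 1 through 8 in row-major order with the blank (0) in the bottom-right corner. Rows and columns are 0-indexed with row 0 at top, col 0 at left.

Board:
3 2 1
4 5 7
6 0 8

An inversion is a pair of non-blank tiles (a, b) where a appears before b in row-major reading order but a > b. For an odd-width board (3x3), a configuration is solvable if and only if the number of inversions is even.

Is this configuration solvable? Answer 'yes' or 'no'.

Answer: yes

Derivation:
Inversions (pairs i<j in row-major order where tile[i] > tile[j] > 0): 4
4 is even, so the puzzle is solvable.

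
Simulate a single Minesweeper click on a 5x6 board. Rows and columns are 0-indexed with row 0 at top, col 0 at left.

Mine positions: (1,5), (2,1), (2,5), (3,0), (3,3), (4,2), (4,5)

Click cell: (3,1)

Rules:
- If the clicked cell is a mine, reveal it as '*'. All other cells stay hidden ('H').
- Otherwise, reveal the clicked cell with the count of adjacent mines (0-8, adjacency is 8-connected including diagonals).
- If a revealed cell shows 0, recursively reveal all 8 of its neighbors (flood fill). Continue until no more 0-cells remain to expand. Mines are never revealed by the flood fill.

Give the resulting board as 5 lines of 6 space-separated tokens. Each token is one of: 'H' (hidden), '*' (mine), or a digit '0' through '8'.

H H H H H H
H H H H H H
H H H H H H
H 3 H H H H
H H H H H H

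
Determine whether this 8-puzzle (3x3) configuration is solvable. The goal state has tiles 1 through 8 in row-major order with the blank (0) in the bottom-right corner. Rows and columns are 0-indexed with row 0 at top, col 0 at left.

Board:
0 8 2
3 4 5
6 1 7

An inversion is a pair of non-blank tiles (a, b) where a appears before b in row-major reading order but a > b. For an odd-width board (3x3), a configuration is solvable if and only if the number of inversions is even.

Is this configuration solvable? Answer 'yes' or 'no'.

Answer: yes

Derivation:
Inversions (pairs i<j in row-major order where tile[i] > tile[j] > 0): 12
12 is even, so the puzzle is solvable.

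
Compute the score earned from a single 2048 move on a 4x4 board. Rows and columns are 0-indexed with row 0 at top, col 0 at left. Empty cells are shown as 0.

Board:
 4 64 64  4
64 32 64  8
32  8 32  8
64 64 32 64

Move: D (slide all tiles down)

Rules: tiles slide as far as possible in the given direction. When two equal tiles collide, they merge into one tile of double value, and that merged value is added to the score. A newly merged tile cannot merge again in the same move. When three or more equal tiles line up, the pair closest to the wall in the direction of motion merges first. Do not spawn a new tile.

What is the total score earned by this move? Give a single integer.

Slide down:
col 0: [4, 64, 32, 64] -> [4, 64, 32, 64]  score +0 (running 0)
col 1: [64, 32, 8, 64] -> [64, 32, 8, 64]  score +0 (running 0)
col 2: [64, 64, 32, 32] -> [0, 0, 128, 64]  score +192 (running 192)
col 3: [4, 8, 8, 64] -> [0, 4, 16, 64]  score +16 (running 208)
Board after move:
  4  64   0   0
 64  32   0   4
 32   8 128  16
 64  64  64  64

Answer: 208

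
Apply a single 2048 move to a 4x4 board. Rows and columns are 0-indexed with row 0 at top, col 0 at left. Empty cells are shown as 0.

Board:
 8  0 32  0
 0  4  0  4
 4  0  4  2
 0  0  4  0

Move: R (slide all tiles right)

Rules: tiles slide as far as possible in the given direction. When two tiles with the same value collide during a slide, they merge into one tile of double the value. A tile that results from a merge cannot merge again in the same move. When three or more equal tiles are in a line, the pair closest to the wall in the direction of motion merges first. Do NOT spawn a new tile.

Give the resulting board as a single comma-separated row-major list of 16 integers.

Slide right:
row 0: [8, 0, 32, 0] -> [0, 0, 8, 32]
row 1: [0, 4, 0, 4] -> [0, 0, 0, 8]
row 2: [4, 0, 4, 2] -> [0, 0, 8, 2]
row 3: [0, 0, 4, 0] -> [0, 0, 0, 4]

Answer: 0, 0, 8, 32, 0, 0, 0, 8, 0, 0, 8, 2, 0, 0, 0, 4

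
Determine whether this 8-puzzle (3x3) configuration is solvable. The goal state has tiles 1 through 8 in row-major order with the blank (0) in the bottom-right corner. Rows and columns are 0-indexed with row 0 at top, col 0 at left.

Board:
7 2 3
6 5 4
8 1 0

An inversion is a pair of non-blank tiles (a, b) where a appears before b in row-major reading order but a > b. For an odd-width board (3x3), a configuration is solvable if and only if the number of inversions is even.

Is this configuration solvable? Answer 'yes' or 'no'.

Inversions (pairs i<j in row-major order where tile[i] > tile[j] > 0): 15
15 is odd, so the puzzle is not solvable.

Answer: no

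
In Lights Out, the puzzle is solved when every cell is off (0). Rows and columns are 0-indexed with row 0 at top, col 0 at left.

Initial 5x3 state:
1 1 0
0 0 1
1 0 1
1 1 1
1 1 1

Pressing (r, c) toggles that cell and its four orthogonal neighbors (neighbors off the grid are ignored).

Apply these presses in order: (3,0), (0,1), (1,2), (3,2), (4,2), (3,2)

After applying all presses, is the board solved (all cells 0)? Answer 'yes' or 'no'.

Answer: yes

Derivation:
After press 1 at (3,0):
1 1 0
0 0 1
0 0 1
0 0 1
0 1 1

After press 2 at (0,1):
0 0 1
0 1 1
0 0 1
0 0 1
0 1 1

After press 3 at (1,2):
0 0 0
0 0 0
0 0 0
0 0 1
0 1 1

After press 4 at (3,2):
0 0 0
0 0 0
0 0 1
0 1 0
0 1 0

After press 5 at (4,2):
0 0 0
0 0 0
0 0 1
0 1 1
0 0 1

After press 6 at (3,2):
0 0 0
0 0 0
0 0 0
0 0 0
0 0 0

Lights still on: 0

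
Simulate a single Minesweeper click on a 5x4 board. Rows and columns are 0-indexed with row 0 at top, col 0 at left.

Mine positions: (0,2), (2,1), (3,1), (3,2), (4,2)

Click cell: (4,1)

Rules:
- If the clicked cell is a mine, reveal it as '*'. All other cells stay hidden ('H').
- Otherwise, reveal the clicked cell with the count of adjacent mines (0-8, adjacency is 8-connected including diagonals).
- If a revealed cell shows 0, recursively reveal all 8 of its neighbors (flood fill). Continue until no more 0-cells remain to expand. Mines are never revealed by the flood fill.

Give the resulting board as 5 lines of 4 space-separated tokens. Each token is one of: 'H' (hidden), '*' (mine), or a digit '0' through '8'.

H H H H
H H H H
H H H H
H H H H
H 3 H H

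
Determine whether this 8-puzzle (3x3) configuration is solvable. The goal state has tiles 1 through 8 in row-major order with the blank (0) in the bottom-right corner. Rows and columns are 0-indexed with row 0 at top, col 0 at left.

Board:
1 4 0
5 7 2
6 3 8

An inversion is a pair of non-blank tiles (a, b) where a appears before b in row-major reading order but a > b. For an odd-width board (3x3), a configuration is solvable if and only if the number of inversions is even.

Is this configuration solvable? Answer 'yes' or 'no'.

Inversions (pairs i<j in row-major order where tile[i] > tile[j] > 0): 8
8 is even, so the puzzle is solvable.

Answer: yes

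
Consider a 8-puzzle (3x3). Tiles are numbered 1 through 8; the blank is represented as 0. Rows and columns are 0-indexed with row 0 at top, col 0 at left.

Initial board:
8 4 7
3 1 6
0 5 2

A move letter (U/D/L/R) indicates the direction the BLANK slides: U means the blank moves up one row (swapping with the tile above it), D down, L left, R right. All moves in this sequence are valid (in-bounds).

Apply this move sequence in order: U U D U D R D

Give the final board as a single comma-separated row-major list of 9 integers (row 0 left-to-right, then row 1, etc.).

After move 1 (U):
8 4 7
0 1 6
3 5 2

After move 2 (U):
0 4 7
8 1 6
3 5 2

After move 3 (D):
8 4 7
0 1 6
3 5 2

After move 4 (U):
0 4 7
8 1 6
3 5 2

After move 5 (D):
8 4 7
0 1 6
3 5 2

After move 6 (R):
8 4 7
1 0 6
3 5 2

After move 7 (D):
8 4 7
1 5 6
3 0 2

Answer: 8, 4, 7, 1, 5, 6, 3, 0, 2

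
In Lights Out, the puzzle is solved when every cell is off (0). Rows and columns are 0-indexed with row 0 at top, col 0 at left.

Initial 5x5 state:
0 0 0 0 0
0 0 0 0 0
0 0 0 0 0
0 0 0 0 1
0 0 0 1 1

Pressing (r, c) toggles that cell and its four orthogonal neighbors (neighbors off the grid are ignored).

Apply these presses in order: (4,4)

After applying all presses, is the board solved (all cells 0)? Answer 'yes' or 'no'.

After press 1 at (4,4):
0 0 0 0 0
0 0 0 0 0
0 0 0 0 0
0 0 0 0 0
0 0 0 0 0

Lights still on: 0

Answer: yes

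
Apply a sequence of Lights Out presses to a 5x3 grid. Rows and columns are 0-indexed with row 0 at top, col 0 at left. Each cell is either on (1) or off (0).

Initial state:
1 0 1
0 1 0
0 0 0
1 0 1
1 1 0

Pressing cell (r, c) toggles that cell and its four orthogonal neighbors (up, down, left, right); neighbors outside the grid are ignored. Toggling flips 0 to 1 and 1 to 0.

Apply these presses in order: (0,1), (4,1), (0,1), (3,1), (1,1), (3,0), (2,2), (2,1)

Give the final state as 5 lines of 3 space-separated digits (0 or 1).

Answer: 1 1 1
1 1 0
0 0 0
1 0 1
1 1 1

Derivation:
After press 1 at (0,1):
0 1 0
0 0 0
0 0 0
1 0 1
1 1 0

After press 2 at (4,1):
0 1 0
0 0 0
0 0 0
1 1 1
0 0 1

After press 3 at (0,1):
1 0 1
0 1 0
0 0 0
1 1 1
0 0 1

After press 4 at (3,1):
1 0 1
0 1 0
0 1 0
0 0 0
0 1 1

After press 5 at (1,1):
1 1 1
1 0 1
0 0 0
0 0 0
0 1 1

After press 6 at (3,0):
1 1 1
1 0 1
1 0 0
1 1 0
1 1 1

After press 7 at (2,2):
1 1 1
1 0 0
1 1 1
1 1 1
1 1 1

After press 8 at (2,1):
1 1 1
1 1 0
0 0 0
1 0 1
1 1 1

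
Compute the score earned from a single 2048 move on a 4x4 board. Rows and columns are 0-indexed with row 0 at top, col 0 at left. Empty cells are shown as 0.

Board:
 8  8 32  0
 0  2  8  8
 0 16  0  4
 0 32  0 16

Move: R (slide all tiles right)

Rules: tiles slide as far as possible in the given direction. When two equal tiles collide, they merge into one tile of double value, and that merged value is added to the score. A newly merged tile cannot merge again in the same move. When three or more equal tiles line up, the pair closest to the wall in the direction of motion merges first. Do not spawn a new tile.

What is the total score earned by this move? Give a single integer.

Answer: 32

Derivation:
Slide right:
row 0: [8, 8, 32, 0] -> [0, 0, 16, 32]  score +16 (running 16)
row 1: [0, 2, 8, 8] -> [0, 0, 2, 16]  score +16 (running 32)
row 2: [0, 16, 0, 4] -> [0, 0, 16, 4]  score +0 (running 32)
row 3: [0, 32, 0, 16] -> [0, 0, 32, 16]  score +0 (running 32)
Board after move:
 0  0 16 32
 0  0  2 16
 0  0 16  4
 0  0 32 16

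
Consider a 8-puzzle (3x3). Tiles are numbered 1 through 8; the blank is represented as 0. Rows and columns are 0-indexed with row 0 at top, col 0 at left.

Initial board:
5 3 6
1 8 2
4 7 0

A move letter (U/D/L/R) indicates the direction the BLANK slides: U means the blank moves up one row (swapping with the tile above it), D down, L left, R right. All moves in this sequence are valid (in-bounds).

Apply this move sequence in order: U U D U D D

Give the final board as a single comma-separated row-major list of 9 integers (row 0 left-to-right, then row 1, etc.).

After move 1 (U):
5 3 6
1 8 0
4 7 2

After move 2 (U):
5 3 0
1 8 6
4 7 2

After move 3 (D):
5 3 6
1 8 0
4 7 2

After move 4 (U):
5 3 0
1 8 6
4 7 2

After move 5 (D):
5 3 6
1 8 0
4 7 2

After move 6 (D):
5 3 6
1 8 2
4 7 0

Answer: 5, 3, 6, 1, 8, 2, 4, 7, 0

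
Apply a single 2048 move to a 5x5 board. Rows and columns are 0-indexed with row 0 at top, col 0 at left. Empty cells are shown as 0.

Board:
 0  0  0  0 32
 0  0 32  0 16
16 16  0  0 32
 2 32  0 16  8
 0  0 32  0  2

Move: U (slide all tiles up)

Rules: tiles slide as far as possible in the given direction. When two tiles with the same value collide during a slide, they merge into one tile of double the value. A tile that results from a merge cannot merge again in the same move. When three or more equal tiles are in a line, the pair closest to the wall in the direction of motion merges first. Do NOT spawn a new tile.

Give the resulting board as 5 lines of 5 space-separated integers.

Slide up:
col 0: [0, 0, 16, 2, 0] -> [16, 2, 0, 0, 0]
col 1: [0, 0, 16, 32, 0] -> [16, 32, 0, 0, 0]
col 2: [0, 32, 0, 0, 32] -> [64, 0, 0, 0, 0]
col 3: [0, 0, 0, 16, 0] -> [16, 0, 0, 0, 0]
col 4: [32, 16, 32, 8, 2] -> [32, 16, 32, 8, 2]

Answer: 16 16 64 16 32
 2 32  0  0 16
 0  0  0  0 32
 0  0  0  0  8
 0  0  0  0  2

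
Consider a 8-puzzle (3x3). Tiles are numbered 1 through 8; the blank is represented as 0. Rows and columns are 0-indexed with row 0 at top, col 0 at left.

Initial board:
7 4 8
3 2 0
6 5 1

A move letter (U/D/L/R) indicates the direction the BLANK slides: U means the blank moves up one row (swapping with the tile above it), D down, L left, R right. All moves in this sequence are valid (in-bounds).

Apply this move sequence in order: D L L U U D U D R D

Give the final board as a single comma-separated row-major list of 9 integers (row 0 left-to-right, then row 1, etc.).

After move 1 (D):
7 4 8
3 2 1
6 5 0

After move 2 (L):
7 4 8
3 2 1
6 0 5

After move 3 (L):
7 4 8
3 2 1
0 6 5

After move 4 (U):
7 4 8
0 2 1
3 6 5

After move 5 (U):
0 4 8
7 2 1
3 6 5

After move 6 (D):
7 4 8
0 2 1
3 6 5

After move 7 (U):
0 4 8
7 2 1
3 6 5

After move 8 (D):
7 4 8
0 2 1
3 6 5

After move 9 (R):
7 4 8
2 0 1
3 6 5

After move 10 (D):
7 4 8
2 6 1
3 0 5

Answer: 7, 4, 8, 2, 6, 1, 3, 0, 5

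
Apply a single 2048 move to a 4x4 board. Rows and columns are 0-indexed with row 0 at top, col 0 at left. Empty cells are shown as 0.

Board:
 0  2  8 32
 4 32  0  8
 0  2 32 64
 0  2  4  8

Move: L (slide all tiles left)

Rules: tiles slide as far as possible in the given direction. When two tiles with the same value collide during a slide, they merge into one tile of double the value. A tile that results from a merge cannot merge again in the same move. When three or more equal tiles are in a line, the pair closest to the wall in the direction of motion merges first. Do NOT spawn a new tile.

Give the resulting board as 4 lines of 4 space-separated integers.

Answer:  2  8 32  0
 4 32  8  0
 2 32 64  0
 2  4  8  0

Derivation:
Slide left:
row 0: [0, 2, 8, 32] -> [2, 8, 32, 0]
row 1: [4, 32, 0, 8] -> [4, 32, 8, 0]
row 2: [0, 2, 32, 64] -> [2, 32, 64, 0]
row 3: [0, 2, 4, 8] -> [2, 4, 8, 0]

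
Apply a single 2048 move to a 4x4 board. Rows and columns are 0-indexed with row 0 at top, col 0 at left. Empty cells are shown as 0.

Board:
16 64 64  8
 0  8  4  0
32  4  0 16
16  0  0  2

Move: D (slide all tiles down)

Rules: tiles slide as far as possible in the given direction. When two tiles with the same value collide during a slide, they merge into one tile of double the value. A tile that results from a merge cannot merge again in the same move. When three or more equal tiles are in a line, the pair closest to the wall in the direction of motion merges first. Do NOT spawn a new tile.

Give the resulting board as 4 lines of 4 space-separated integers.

Answer:  0  0  0  0
16 64  0  8
32  8 64 16
16  4  4  2

Derivation:
Slide down:
col 0: [16, 0, 32, 16] -> [0, 16, 32, 16]
col 1: [64, 8, 4, 0] -> [0, 64, 8, 4]
col 2: [64, 4, 0, 0] -> [0, 0, 64, 4]
col 3: [8, 0, 16, 2] -> [0, 8, 16, 2]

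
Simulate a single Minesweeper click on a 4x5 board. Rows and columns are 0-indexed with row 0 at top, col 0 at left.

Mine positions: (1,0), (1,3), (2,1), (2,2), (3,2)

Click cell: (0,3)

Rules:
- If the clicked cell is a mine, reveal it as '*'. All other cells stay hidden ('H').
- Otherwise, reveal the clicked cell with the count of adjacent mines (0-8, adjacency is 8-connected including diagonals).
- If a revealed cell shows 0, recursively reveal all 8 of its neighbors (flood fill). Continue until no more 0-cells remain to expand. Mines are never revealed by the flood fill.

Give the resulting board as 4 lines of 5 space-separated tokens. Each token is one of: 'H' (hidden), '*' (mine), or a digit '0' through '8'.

H H H 1 H
H H H H H
H H H H H
H H H H H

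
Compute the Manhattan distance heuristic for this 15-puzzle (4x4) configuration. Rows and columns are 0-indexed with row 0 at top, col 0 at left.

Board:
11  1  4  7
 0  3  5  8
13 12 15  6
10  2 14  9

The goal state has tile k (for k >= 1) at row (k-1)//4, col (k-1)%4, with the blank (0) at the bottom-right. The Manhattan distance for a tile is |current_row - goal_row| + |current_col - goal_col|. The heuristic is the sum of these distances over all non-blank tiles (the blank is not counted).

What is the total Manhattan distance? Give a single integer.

Answer: 29

Derivation:
Tile 11: at (0,0), goal (2,2), distance |0-2|+|0-2| = 4
Tile 1: at (0,1), goal (0,0), distance |0-0|+|1-0| = 1
Tile 4: at (0,2), goal (0,3), distance |0-0|+|2-3| = 1
Tile 7: at (0,3), goal (1,2), distance |0-1|+|3-2| = 2
Tile 3: at (1,1), goal (0,2), distance |1-0|+|1-2| = 2
Tile 5: at (1,2), goal (1,0), distance |1-1|+|2-0| = 2
Tile 8: at (1,3), goal (1,3), distance |1-1|+|3-3| = 0
Tile 13: at (2,0), goal (3,0), distance |2-3|+|0-0| = 1
Tile 12: at (2,1), goal (2,3), distance |2-2|+|1-3| = 2
Tile 15: at (2,2), goal (3,2), distance |2-3|+|2-2| = 1
Tile 6: at (2,3), goal (1,1), distance |2-1|+|3-1| = 3
Tile 10: at (3,0), goal (2,1), distance |3-2|+|0-1| = 2
Tile 2: at (3,1), goal (0,1), distance |3-0|+|1-1| = 3
Tile 14: at (3,2), goal (3,1), distance |3-3|+|2-1| = 1
Tile 9: at (3,3), goal (2,0), distance |3-2|+|3-0| = 4
Sum: 4 + 1 + 1 + 2 + 2 + 2 + 0 + 1 + 2 + 1 + 3 + 2 + 3 + 1 + 4 = 29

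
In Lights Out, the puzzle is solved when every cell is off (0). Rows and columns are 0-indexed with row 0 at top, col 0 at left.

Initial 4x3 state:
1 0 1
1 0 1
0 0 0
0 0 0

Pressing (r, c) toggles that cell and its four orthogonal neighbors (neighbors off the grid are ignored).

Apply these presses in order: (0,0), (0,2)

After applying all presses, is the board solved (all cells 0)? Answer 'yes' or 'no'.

After press 1 at (0,0):
0 1 1
0 0 1
0 0 0
0 0 0

After press 2 at (0,2):
0 0 0
0 0 0
0 0 0
0 0 0

Lights still on: 0

Answer: yes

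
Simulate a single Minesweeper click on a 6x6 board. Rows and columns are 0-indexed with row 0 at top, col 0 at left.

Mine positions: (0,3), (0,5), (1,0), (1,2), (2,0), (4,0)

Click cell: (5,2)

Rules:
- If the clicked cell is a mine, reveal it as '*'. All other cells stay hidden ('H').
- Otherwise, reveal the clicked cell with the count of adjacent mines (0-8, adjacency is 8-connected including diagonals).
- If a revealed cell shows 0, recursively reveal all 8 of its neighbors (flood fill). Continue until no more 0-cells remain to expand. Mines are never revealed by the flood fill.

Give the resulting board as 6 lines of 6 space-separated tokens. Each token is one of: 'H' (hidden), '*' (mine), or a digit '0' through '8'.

H H H H H H
H H H 2 2 1
H 3 1 1 0 0
H 2 0 0 0 0
H 1 0 0 0 0
H 1 0 0 0 0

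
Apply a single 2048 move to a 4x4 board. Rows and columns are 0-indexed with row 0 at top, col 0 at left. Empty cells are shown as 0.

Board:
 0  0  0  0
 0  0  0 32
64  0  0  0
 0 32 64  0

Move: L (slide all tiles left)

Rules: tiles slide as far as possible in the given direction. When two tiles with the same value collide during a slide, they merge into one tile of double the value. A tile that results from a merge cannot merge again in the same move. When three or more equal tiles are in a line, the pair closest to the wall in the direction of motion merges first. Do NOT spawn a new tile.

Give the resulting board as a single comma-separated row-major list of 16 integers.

Answer: 0, 0, 0, 0, 32, 0, 0, 0, 64, 0, 0, 0, 32, 64, 0, 0

Derivation:
Slide left:
row 0: [0, 0, 0, 0] -> [0, 0, 0, 0]
row 1: [0, 0, 0, 32] -> [32, 0, 0, 0]
row 2: [64, 0, 0, 0] -> [64, 0, 0, 0]
row 3: [0, 32, 64, 0] -> [32, 64, 0, 0]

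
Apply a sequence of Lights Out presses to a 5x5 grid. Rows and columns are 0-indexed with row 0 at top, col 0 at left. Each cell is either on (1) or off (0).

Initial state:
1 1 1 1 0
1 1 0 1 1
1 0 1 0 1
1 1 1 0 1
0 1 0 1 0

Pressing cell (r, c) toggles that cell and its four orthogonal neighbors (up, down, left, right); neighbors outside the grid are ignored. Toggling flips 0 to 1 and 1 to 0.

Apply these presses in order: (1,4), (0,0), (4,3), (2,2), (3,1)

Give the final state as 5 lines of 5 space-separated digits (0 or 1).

Answer: 0 0 1 1 1
0 1 1 0 0
1 0 0 1 0
0 0 1 1 1
0 0 1 0 1

Derivation:
After press 1 at (1,4):
1 1 1 1 1
1 1 0 0 0
1 0 1 0 0
1 1 1 0 1
0 1 0 1 0

After press 2 at (0,0):
0 0 1 1 1
0 1 0 0 0
1 0 1 0 0
1 1 1 0 1
0 1 0 1 0

After press 3 at (4,3):
0 0 1 1 1
0 1 0 0 0
1 0 1 0 0
1 1 1 1 1
0 1 1 0 1

After press 4 at (2,2):
0 0 1 1 1
0 1 1 0 0
1 1 0 1 0
1 1 0 1 1
0 1 1 0 1

After press 5 at (3,1):
0 0 1 1 1
0 1 1 0 0
1 0 0 1 0
0 0 1 1 1
0 0 1 0 1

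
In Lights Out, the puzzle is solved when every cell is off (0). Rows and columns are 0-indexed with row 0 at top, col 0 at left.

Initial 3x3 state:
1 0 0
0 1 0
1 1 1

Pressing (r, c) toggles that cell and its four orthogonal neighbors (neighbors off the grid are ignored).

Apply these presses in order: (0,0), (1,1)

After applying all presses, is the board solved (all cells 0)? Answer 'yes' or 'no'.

Answer: no

Derivation:
After press 1 at (0,0):
0 1 0
1 1 0
1 1 1

After press 2 at (1,1):
0 0 0
0 0 1
1 0 1

Lights still on: 3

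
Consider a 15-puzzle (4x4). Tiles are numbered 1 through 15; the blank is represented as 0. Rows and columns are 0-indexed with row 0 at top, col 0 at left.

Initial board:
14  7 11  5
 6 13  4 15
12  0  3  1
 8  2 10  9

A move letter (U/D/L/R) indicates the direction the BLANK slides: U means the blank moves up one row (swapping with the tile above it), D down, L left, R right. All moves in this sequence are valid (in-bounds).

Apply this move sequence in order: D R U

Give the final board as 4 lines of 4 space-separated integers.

Answer: 14  7 11  5
 6 13  4 15
12  2  0  1
 8 10  3  9

Derivation:
After move 1 (D):
14  7 11  5
 6 13  4 15
12  2  3  1
 8  0 10  9

After move 2 (R):
14  7 11  5
 6 13  4 15
12  2  3  1
 8 10  0  9

After move 3 (U):
14  7 11  5
 6 13  4 15
12  2  0  1
 8 10  3  9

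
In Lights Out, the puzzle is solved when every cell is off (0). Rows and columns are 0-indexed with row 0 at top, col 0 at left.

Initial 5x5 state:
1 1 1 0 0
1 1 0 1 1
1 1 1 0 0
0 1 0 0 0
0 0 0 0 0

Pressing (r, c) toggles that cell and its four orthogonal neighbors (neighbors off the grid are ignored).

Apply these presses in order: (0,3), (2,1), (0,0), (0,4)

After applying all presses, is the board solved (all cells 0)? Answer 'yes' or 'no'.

After press 1 at (0,3):
1 1 0 1 1
1 1 0 0 1
1 1 1 0 0
0 1 0 0 0
0 0 0 0 0

After press 2 at (2,1):
1 1 0 1 1
1 0 0 0 1
0 0 0 0 0
0 0 0 0 0
0 0 0 0 0

After press 3 at (0,0):
0 0 0 1 1
0 0 0 0 1
0 0 0 0 0
0 0 0 0 0
0 0 0 0 0

After press 4 at (0,4):
0 0 0 0 0
0 0 0 0 0
0 0 0 0 0
0 0 0 0 0
0 0 0 0 0

Lights still on: 0

Answer: yes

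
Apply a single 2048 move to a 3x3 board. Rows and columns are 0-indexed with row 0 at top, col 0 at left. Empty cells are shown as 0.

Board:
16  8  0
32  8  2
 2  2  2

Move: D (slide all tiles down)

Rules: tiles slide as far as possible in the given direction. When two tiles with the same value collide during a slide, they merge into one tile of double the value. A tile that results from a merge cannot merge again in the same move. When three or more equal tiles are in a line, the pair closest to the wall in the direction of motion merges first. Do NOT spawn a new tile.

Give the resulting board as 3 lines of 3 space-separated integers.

Slide down:
col 0: [16, 32, 2] -> [16, 32, 2]
col 1: [8, 8, 2] -> [0, 16, 2]
col 2: [0, 2, 2] -> [0, 0, 4]

Answer: 16  0  0
32 16  0
 2  2  4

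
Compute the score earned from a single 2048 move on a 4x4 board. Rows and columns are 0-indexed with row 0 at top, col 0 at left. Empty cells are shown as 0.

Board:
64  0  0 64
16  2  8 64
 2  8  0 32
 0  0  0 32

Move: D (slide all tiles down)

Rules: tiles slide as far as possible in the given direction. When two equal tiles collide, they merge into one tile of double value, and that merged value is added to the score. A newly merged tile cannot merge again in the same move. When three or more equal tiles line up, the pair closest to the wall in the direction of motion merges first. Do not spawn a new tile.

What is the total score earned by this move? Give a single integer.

Answer: 192

Derivation:
Slide down:
col 0: [64, 16, 2, 0] -> [0, 64, 16, 2]  score +0 (running 0)
col 1: [0, 2, 8, 0] -> [0, 0, 2, 8]  score +0 (running 0)
col 2: [0, 8, 0, 0] -> [0, 0, 0, 8]  score +0 (running 0)
col 3: [64, 64, 32, 32] -> [0, 0, 128, 64]  score +192 (running 192)
Board after move:
  0   0   0   0
 64   0   0   0
 16   2   0 128
  2   8   8  64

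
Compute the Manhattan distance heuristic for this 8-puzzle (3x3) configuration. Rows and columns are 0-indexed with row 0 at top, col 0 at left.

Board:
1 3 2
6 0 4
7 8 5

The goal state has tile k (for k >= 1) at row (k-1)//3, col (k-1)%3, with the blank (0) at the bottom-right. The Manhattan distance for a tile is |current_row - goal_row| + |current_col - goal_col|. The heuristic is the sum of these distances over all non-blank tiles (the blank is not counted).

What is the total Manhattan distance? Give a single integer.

Answer: 8

Derivation:
Tile 1: (0,0)->(0,0) = 0
Tile 3: (0,1)->(0,2) = 1
Tile 2: (0,2)->(0,1) = 1
Tile 6: (1,0)->(1,2) = 2
Tile 4: (1,2)->(1,0) = 2
Tile 7: (2,0)->(2,0) = 0
Tile 8: (2,1)->(2,1) = 0
Tile 5: (2,2)->(1,1) = 2
Sum: 0 + 1 + 1 + 2 + 2 + 0 + 0 + 2 = 8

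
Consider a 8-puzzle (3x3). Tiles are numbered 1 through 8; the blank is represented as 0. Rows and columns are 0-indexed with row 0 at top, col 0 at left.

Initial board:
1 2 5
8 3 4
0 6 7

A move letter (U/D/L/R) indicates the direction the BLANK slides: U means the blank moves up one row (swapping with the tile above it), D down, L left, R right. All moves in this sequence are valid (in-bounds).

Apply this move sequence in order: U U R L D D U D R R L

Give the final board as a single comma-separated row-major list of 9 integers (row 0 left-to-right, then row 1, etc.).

After move 1 (U):
1 2 5
0 3 4
8 6 7

After move 2 (U):
0 2 5
1 3 4
8 6 7

After move 3 (R):
2 0 5
1 3 4
8 6 7

After move 4 (L):
0 2 5
1 3 4
8 6 7

After move 5 (D):
1 2 5
0 3 4
8 6 7

After move 6 (D):
1 2 5
8 3 4
0 6 7

After move 7 (U):
1 2 5
0 3 4
8 6 7

After move 8 (D):
1 2 5
8 3 4
0 6 7

After move 9 (R):
1 2 5
8 3 4
6 0 7

After move 10 (R):
1 2 5
8 3 4
6 7 0

After move 11 (L):
1 2 5
8 3 4
6 0 7

Answer: 1, 2, 5, 8, 3, 4, 6, 0, 7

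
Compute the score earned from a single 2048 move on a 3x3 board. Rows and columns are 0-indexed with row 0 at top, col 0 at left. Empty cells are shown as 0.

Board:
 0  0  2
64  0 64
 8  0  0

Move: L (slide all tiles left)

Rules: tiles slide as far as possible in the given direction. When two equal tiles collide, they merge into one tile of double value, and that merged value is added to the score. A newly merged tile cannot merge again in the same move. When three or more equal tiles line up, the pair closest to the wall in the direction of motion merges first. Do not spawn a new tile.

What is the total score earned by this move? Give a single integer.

Answer: 128

Derivation:
Slide left:
row 0: [0, 0, 2] -> [2, 0, 0]  score +0 (running 0)
row 1: [64, 0, 64] -> [128, 0, 0]  score +128 (running 128)
row 2: [8, 0, 0] -> [8, 0, 0]  score +0 (running 128)
Board after move:
  2   0   0
128   0   0
  8   0   0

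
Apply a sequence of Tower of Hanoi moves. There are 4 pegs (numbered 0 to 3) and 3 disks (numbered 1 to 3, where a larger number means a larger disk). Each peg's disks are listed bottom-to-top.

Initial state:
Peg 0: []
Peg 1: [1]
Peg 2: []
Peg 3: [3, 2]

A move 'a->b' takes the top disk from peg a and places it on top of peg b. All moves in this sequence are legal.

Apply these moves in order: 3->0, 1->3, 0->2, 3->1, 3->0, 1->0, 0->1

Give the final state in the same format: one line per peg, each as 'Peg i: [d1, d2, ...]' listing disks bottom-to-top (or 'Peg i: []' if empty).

After move 1 (3->0):
Peg 0: [2]
Peg 1: [1]
Peg 2: []
Peg 3: [3]

After move 2 (1->3):
Peg 0: [2]
Peg 1: []
Peg 2: []
Peg 3: [3, 1]

After move 3 (0->2):
Peg 0: []
Peg 1: []
Peg 2: [2]
Peg 3: [3, 1]

After move 4 (3->1):
Peg 0: []
Peg 1: [1]
Peg 2: [2]
Peg 3: [3]

After move 5 (3->0):
Peg 0: [3]
Peg 1: [1]
Peg 2: [2]
Peg 3: []

After move 6 (1->0):
Peg 0: [3, 1]
Peg 1: []
Peg 2: [2]
Peg 3: []

After move 7 (0->1):
Peg 0: [3]
Peg 1: [1]
Peg 2: [2]
Peg 3: []

Answer: Peg 0: [3]
Peg 1: [1]
Peg 2: [2]
Peg 3: []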